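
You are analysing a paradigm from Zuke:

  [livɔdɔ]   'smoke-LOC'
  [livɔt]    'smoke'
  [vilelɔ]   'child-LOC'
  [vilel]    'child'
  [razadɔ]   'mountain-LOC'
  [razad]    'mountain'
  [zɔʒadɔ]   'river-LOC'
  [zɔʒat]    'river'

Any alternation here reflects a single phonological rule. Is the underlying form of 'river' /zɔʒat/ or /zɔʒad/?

/zɔʒat/

'river' shows [d] ~ [t] at the end of the stem ([zɔʒadɔ] vs [zɔʒat]).
Compare 'mountain', with invariant [d] in [razadɔ] and [razad]: an analysis with underlying /d/ and a rule producing [t] in isolation would wrongly predict alternation here too.
So /t/ is underlying, and a rule of intervocalic voicing — voiceless stops become voiced between vowels — gives [d].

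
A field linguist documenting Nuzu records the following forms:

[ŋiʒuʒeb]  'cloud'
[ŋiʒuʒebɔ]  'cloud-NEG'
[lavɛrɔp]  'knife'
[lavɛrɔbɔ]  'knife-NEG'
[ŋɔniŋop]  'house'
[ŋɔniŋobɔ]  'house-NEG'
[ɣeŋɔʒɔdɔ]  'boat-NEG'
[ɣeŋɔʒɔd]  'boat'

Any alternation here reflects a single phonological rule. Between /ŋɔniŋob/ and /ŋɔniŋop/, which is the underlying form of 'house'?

/ŋɔniŋop/

In [ŋɔniŋobɔ] and [ŋɔniŋop] the final segment of 'house' alternates: [b] ~ [p].
But 'cloud' keeps [b] in both environments ([ŋiʒuʒebɔ], [ŋiʒuʒeb]), so there is no rule changing /b/ to [p] in isolation.
Therefore /p/ is basic and [b] is derived by intervocalic voicing (voiceless stops become voiced between vowels).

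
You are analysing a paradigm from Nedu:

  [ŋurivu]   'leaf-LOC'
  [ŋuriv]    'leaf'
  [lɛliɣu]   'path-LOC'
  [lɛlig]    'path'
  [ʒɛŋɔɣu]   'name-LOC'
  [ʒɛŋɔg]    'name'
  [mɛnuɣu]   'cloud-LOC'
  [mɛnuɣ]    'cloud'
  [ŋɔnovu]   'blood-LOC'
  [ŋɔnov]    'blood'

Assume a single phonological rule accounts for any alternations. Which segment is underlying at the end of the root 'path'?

The stem for 'path' ends in [ɣ] in [lɛliɣu] but [g] in [lɛlig].
If /ɣ/ were underlying and a rule turned it into [g] in isolation, 'cloud' would also alternate; but it has [ɣ] in both [mɛnuɣu] and [mɛnuɣ].
The underlying segment must be /g/; voiced stops become fricatives between vowels, yielding [ɣ] there.

/g/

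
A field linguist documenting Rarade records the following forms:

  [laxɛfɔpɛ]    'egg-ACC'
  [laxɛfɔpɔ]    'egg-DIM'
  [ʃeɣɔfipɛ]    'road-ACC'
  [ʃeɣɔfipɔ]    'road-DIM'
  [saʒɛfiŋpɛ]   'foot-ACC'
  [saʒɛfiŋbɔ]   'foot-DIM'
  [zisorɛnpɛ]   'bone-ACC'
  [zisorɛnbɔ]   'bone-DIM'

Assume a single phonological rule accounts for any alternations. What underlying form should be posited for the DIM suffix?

The DIM suffix surfaces as [-bɔ] and [-pɔ], depending on the final segment of the stem.
By contrast the ACC suffix keeps its initial [p] throughout — that segment must be underlying.
So the underlying form is /-bɔ/, and voiced stops become voiceless after a vowel.

/-bɔ/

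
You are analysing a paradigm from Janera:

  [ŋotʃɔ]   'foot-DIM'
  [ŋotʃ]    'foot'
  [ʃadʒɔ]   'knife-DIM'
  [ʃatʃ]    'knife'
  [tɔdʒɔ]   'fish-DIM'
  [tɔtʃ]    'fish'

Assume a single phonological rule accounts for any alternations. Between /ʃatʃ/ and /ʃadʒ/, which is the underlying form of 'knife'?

/ʃadʒ/

'knife' shows [dʒ] ~ [tʃ] at the end of the stem ([ʃadʒɔ] vs [ʃatʃ]).
The stem 'foot' ([ŋotʃɔ], [ŋotʃ]) shows [tʃ] unchanged in both environments, so [tʃ] cannot be basic with [dʒ] derived before the DIM suffix.
So /dʒ/ is underlying, and a rule of word-final obstruent devoicing — voiced obstruents become voiceless word-finally — gives [tʃ].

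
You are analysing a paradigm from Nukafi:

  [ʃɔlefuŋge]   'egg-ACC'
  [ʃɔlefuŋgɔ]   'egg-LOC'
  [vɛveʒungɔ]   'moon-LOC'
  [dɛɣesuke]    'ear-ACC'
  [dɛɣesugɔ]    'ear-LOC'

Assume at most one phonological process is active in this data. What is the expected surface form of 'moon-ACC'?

[vɛveʒunge]

The ACC morpheme has two allomorphs, [-ge] and [-ke].
By contrast the LOC suffix keeps its initial [g] throughout — that segment must be underlying.
The ACC suffix is therefore /-ke/ underlyingly, with post-nasal voicing: voiceless stops become voiced after a nasal.
After 'moon', which ends in a nasal, the suffix surfaces as [-ge], giving [vɛveʒunge].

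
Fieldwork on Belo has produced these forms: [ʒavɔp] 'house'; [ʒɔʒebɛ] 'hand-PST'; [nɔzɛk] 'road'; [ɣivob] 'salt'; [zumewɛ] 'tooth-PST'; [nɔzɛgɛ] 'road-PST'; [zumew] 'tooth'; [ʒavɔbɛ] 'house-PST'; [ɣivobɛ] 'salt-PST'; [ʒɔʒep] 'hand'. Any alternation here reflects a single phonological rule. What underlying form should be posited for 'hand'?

In [ʒɔʒebɛ] and [ʒɔʒep] the final segment of 'hand' alternates: [b] ~ [p].
If /b/ were underlying and a rule turned it into [p] in isolation, 'salt' would also alternate; but it has [b] in both [ɣivobɛ] and [ɣivob].
Therefore /p/ is basic and [b] is derived by intervocalic voicing (voiceless stops become voiced between vowels).

/ʒɔʒep/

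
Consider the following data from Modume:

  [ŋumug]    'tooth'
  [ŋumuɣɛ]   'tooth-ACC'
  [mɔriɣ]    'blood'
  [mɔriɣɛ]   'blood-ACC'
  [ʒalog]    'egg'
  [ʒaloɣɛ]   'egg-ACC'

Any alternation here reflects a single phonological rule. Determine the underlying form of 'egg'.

/ʒalog/

The stem for 'egg' ends in [g] in [ʒalog] but [ɣ] in [ʒaloɣɛ].
The stem 'blood' ([mɔriɣ], [mɔriɣɛ]) shows [ɣ] unchanged in both environments, so [ɣ] cannot be basic with [g] derived in isolation.
The underlying segment must be /g/; voiced stops become fricatives between vowels, yielding [ɣ] there.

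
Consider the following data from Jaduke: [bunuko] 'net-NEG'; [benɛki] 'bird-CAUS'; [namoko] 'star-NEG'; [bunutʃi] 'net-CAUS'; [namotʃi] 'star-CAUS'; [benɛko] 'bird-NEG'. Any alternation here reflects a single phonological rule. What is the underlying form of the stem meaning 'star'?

/namotʃ/

'star' shows [k] ~ [tʃ] at the end of the stem ([namoko] vs [namotʃi]).
Compare 'bird', with invariant [k] in [benɛko] and [benɛki]: an analysis with underlying /k/ and a rule producing [tʃ] before the CAUS suffix would wrongly predict alternation here too.
Therefore /tʃ/ is basic and [k] is derived by depalatalization (palato-alveolar /tʃ/ becomes [k] when no front vowel follows).
So 'star' = /namotʃ/.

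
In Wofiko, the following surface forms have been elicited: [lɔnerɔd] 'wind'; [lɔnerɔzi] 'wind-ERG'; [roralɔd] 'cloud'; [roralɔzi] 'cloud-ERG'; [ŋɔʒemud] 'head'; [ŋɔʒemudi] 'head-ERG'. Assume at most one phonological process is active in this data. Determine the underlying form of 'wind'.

The root 'wind' surfaces as [lɔnerɔd] and [lɔnerɔzi], with a stem-final [d] ~ [z] alternation.
But 'head' keeps [d] in both environments ([ŋɔʒemud], [ŋɔʒemudi]), so there is no rule changing /d/ to [z] before the ERG suffix.
The underlying segment must be /z/; voiced fricatives become stops word-finally, yielding [d] there.
The underlying form of 'wind' is therefore /lɔnerɔz/.

/lɔnerɔz/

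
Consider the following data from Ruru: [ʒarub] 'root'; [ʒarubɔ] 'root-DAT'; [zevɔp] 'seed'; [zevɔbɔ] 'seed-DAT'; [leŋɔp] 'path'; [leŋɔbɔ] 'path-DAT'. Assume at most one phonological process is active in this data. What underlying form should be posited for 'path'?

/leŋɔp/

'path' shows [p] ~ [b] at the end of the stem ([leŋɔp] vs [leŋɔbɔ]).
If /b/ were underlying and a rule turned it into [p] in isolation, 'root' would also alternate; but it has [b] in both [ʒarub] and [ʒarubɔ].
The alternation reflects intervocalic voicing: voiceless stops become voiced between vowels. /p/ is underlying.
Hence 'path' is /leŋɔp/ underlyingly.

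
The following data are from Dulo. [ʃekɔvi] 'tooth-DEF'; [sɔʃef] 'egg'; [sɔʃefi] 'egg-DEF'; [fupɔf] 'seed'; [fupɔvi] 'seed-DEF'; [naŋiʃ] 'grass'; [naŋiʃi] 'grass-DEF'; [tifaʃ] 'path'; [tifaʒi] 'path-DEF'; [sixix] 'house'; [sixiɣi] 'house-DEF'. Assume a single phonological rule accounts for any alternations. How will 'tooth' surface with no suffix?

[ʃekɔf]

In [fupɔf] and [fupɔvi] the final segment of 'seed' alternates: [f] ~ [v].
If /f/ were underlying and a rule turned it into [v] before the DEF suffix, 'egg' would also alternate; but it has [f] in both [sɔʃef] and [sɔʃefi].
The underlying segment must be /v/; voiced obstruents become voiceless word-finally, yielding [f] there.
From [ʃekɔvi] the stem 'tooth' is /ʃekɔv/; word-finally this yields [ʃekɔf].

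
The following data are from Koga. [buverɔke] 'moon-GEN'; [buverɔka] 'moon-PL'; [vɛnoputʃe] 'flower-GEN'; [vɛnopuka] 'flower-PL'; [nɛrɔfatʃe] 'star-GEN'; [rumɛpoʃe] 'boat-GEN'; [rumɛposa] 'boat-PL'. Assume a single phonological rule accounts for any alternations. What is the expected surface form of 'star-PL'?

[nɛrɔfaka]

'flower' shows [tʃ] ~ [k] at the end of the stem ([vɛnoputʃe] vs [vɛnopuka]).
Compare 'moon', with invariant [k] in [buverɔke] and [buverɔka]: an analysis with underlying /k/ and a rule producing [tʃ] before the GEN suffix would wrongly predict alternation here too.
So /tʃ/ is underlying, and a rule of depalatalization — palato-alveolar /tʃ/ and /ʃ/ become [k] and [s] when no front vowel follows — gives [k].
The one attested form of 'star', [nɛrɔfatʃe], shows underlying /nɛrɔfatʃ/. Applying the same rule when no front vowel follows gives [nɛrɔfaka].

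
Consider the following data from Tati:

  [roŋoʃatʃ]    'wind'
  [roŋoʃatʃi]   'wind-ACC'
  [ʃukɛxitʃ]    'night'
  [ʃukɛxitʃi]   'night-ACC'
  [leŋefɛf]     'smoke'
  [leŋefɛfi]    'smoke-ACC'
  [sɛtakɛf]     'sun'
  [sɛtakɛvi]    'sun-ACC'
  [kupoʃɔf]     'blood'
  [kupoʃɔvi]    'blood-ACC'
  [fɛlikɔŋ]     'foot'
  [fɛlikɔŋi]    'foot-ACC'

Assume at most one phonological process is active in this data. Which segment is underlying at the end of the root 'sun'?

/v/

The stem for 'sun' ends in [f] in [sɛtakɛf] but [v] in [sɛtakɛvi].
The stem 'smoke' ([leŋefɛf], [leŋefɛfi]) shows [f] unchanged in both environments, so [f] cannot be basic with [v] derived before the ACC suffix.
The alternation reflects word-final obstruent devoicing: voiced obstruents become voiceless word-finally. /v/ is underlying.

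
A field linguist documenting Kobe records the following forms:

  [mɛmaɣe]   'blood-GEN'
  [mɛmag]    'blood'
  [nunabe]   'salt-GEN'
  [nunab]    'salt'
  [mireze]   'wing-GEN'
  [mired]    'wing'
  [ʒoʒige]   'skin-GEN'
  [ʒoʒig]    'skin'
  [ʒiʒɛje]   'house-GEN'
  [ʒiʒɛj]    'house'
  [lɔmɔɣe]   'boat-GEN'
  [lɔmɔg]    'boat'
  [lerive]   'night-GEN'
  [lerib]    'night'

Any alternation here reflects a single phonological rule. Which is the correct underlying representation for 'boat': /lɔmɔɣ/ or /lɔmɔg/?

The stem for 'boat' ends in [ɣ] in [lɔmɔɣe] but [g] in [lɔmɔg].
If /g/ were underlying and a rule turned it into [ɣ] before the GEN suffix, 'skin' would also alternate; but it has [g] in both [ʒoʒige] and [ʒoʒig].
Therefore /ɣ/ is basic and [g] is derived by word-final hardening (voiced fricatives become stops word-finally).

/lɔmɔɣ/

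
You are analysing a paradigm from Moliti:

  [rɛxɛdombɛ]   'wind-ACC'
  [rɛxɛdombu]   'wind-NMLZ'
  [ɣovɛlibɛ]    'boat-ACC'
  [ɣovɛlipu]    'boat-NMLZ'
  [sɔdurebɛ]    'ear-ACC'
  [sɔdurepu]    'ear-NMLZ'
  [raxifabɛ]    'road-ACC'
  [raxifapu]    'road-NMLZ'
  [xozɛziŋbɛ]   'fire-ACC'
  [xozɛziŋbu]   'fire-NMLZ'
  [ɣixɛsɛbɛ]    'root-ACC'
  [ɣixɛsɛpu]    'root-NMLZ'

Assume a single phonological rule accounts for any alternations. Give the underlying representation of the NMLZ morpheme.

/-pu/

The NMLZ morpheme has two allomorphs, [-bu] and [-pu].
By contrast the ACC suffix keeps its initial [b] throughout — that segment must be underlying.
The NMLZ suffix is therefore /-pu/ underlyingly, with post-nasal voicing: voiceless stops become voiced after a nasal.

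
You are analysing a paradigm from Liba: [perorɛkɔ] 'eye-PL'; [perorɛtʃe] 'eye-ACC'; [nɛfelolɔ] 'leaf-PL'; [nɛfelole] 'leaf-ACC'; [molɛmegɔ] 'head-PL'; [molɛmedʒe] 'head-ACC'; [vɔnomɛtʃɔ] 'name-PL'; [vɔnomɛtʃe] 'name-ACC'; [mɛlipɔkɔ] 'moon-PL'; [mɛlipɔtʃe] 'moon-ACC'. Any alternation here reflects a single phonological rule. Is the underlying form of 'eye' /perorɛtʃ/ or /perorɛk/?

/perorɛk/

The stem for 'eye' ends in [k] in [perorɛkɔ] but [tʃ] in [perorɛtʃe].
If /tʃ/ were underlying and a rule turned it into [k] before the PL suffix, 'name' would also alternate; but it has [tʃ] in both [vɔnomɛtʃɔ] and [vɔnomɛtʃe].
The alternation reflects palatalization before a front vowel: /k/ and /g/ become palato-alveolar [tʃ] and [dʒ] before a front vowel. /k/ is underlying.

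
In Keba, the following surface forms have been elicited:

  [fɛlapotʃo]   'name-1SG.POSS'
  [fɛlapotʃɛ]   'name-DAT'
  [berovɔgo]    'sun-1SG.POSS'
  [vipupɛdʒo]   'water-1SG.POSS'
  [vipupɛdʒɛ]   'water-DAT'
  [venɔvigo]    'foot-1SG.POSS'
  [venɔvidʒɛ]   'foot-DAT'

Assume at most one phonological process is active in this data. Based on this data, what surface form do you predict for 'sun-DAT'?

The root 'foot' surfaces as [venɔvigo] and [venɔvidʒɛ], with a stem-final [g] ~ [dʒ] alternation.
But 'water' keeps [dʒ] in both environments ([vipupɛdʒo], [vipupɛdʒɛ]), so there is no rule changing /dʒ/ to [g] before the 1SG.POSS suffix.
Therefore /g/ is basic and [dʒ] is derived by palatalization before a front vowel (/g/ becomes palato-alveolar [dʒ] before a front vowel).
From [berovɔgo] the stem 'sun' is /berovɔg/; before a front vowel this yields [berovɔdʒɛ].

[berovɔdʒɛ]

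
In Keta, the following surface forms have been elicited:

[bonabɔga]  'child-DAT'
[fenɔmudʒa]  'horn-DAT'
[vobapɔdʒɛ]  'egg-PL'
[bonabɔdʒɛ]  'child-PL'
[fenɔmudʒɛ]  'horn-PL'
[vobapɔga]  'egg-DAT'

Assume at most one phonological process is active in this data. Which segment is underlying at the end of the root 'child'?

The stem for 'child' ends in [dʒ] in [bonabɔdʒɛ] but [g] in [bonabɔga].
If /dʒ/ were underlying and a rule turned it into [g] before the DAT suffix, 'horn' would also alternate; but it has [dʒ] in both [fenɔmudʒɛ] and [fenɔmudʒa].
So /g/ is underlying, and a rule of palatalization before a front vowel — /g/ becomes palato-alveolar [dʒ] before a front vowel — gives [dʒ].

/g/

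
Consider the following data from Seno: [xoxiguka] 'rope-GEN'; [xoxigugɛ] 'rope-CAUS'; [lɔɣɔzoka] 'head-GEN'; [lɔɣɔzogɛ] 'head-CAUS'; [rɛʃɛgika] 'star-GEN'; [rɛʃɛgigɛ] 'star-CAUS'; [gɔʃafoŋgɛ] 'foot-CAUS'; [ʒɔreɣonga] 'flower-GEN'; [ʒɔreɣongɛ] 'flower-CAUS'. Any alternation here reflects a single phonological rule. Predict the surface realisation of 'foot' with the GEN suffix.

The GEN morpheme has two allomorphs, [-ga] and [-ka].
The CAUS suffix, which begins with [g], is invariant after every stem; so [g] is not altered by any rule here.
So the underlying form is /-ka/, and voiceless stops become voiced after a nasal.
After 'foot', which ends in a nasal, the suffix surfaces as [-ga], giving [gɔʃafoŋga].

[gɔʃafoŋga]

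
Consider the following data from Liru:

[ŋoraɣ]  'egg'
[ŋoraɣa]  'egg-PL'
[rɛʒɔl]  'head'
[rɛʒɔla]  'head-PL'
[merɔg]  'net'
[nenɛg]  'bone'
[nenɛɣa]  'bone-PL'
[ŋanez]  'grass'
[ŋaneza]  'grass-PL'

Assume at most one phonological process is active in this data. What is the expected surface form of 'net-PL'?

In [nenɛg] and [nenɛɣa] the final segment of 'bone' alternates: [g] ~ [ɣ].
The stem 'egg' ([ŋoraɣ], [ŋoraɣa]) shows [ɣ] unchanged in both environments, so [ɣ] cannot be basic with [g] derived in isolation.
The underlying segment must be /g/; voiced stops become fricatives between vowels, yielding [ɣ] there.
The one attested form of 'net', [merɔg], shows underlying /merɔg/. Applying the same rule between vowels gives [merɔɣa].

[merɔɣa]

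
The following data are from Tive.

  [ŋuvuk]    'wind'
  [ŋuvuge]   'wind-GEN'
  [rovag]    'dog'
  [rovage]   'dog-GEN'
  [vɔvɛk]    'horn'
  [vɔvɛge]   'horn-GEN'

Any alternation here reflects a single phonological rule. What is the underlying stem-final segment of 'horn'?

/k/

The root 'horn' surfaces as [vɔvɛk] and [vɔvɛge], with a stem-final [k] ~ [g] alternation.
Compare 'dog', with invariant [g] in [rovag] and [rovage]: an analysis with underlying /g/ and a rule producing [k] in isolation would wrongly predict alternation here too.
Therefore /k/ is basic and [g] is derived by intervocalic voicing (voiceless stops become voiced between vowels).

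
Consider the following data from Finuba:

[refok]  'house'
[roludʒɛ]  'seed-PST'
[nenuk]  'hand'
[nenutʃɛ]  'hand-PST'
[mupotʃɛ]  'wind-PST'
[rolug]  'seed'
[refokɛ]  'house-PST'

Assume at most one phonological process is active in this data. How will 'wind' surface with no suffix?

'hand' shows [tʃ] ~ [k] at the end of the stem ([nenutʃɛ] vs [nenuk]).
If /k/ were underlying and a rule turned it into [tʃ] before the PST suffix, 'house' would also alternate; but it has [k] in both [refokɛ] and [refok].
So /tʃ/ is underlying, and a rule of depalatalization — palato-alveolar /tʃ/ and /dʒ/ become [k] and [g] when no front vowel follows — gives [k].
From [mupotʃɛ] the stem 'wind' is /mupotʃ/; when no front vowel follows this yields [mupok].

[mupok]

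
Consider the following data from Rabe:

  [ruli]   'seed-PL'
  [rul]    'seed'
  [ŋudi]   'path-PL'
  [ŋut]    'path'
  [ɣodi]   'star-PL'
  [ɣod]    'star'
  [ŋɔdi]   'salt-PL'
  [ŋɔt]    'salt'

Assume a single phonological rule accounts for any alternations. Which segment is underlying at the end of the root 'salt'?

In [ŋɔdi] and [ŋɔt] the final segment of 'salt' alternates: [d] ~ [t].
If /d/ were underlying and a rule turned it into [t] in isolation, 'star' would also alternate; but it has [d] in both [ɣodi] and [ɣod].
Therefore /t/ is basic and [d] is derived by intervocalic voicing (voiceless stops become voiced between vowels).

/t/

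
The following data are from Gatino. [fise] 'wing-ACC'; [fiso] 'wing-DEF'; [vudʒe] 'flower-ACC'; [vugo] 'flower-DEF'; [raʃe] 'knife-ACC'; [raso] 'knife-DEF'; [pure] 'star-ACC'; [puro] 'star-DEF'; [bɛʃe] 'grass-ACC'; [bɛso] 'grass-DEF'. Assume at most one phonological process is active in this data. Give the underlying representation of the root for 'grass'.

The stem for 'grass' ends in [ʃ] in [bɛʃe] but [s] in [bɛso].
The stem 'wing' ([fise], [fiso]) shows [s] unchanged in both environments, so [s] cannot be basic with [ʃ] derived before the ACC suffix.
The underlying segment must be /ʃ/; palato-alveolar /dʒ/ and /ʃ/ become [g] and [s] when no front vowel follows, yielding [s] there.
The underlying form of 'grass' is therefore /bɛʃ/.

/bɛʃ/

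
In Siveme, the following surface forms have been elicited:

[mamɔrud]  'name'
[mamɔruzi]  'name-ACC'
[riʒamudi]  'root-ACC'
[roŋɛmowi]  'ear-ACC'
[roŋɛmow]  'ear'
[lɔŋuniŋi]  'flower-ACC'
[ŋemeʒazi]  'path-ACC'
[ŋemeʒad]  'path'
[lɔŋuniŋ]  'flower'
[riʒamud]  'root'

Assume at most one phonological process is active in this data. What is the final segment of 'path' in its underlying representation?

The root 'path' surfaces as [ŋemeʒazi] and [ŋemeʒad], with a stem-final [z] ~ [d] alternation.
If /d/ were underlying and a rule turned it into [z] before the ACC suffix, 'root' would also alternate; but it has [d] in both [riʒamudi] and [riʒamud].
The underlying segment must be /z/; voiced fricatives become stops word-finally, yielding [d] there.

/z/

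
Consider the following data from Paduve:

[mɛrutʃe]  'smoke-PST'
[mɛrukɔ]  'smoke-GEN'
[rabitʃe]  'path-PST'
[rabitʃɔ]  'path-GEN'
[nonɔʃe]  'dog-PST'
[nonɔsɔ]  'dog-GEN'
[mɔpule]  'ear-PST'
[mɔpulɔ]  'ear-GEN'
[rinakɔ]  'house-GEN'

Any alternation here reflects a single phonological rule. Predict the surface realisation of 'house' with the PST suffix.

In [mɛrutʃe] and [mɛrukɔ] the final segment of 'smoke' alternates: [tʃ] ~ [k].
Compare 'path', with invariant [tʃ] in [rabitʃe] and [rabitʃɔ]: an analysis with underlying /tʃ/ and a rule producing [k] before the GEN suffix would wrongly predict alternation here too.
The underlying segment must be /k/; /k/ and /s/ become palato-alveolar [tʃ] and [ʃ] before a front vowel, yielding [tʃ] there.
From [rinakɔ] the stem 'house' is /rinak/; before a front vowel this yields [rinatʃe].

[rinatʃe]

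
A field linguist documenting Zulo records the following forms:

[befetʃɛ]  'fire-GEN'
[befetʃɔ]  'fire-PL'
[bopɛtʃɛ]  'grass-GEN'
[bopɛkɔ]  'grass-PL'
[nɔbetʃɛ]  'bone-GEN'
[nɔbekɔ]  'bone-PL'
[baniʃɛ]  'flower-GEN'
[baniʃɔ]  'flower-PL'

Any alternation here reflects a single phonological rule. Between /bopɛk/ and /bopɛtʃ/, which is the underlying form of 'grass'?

/bopɛk/

The stem for 'grass' ends in [tʃ] in [bopɛtʃɛ] but [k] in [bopɛkɔ].
Compare 'fire', with invariant [tʃ] in [befetʃɛ] and [befetʃɔ]: an analysis with underlying /tʃ/ and a rule producing [k] before the PL suffix would wrongly predict alternation here too.
Therefore /k/ is basic and [tʃ] is derived by palatalization before a front vowel (/k/ becomes palato-alveolar [tʃ] before a front vowel).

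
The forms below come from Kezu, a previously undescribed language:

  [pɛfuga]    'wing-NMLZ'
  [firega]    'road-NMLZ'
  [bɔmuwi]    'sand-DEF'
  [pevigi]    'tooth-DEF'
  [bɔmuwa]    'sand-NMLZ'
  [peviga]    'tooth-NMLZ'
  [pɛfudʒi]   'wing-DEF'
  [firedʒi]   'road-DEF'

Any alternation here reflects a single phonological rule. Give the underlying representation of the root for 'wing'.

The stem for 'wing' ends in [g] in [pɛfuga] but [dʒ] in [pɛfudʒi].
If /g/ were underlying and a rule turned it into [dʒ] before the DEF suffix, 'tooth' would also alternate; but it has [g] in both [peviga] and [pevigi].
So /dʒ/ is underlying, and a rule of depalatalization — palato-alveolar /dʒ/ becomes [g] when no front vowel follows — gives [g].
Hence 'wing' is /pɛfudʒ/ underlyingly.

/pɛfudʒ/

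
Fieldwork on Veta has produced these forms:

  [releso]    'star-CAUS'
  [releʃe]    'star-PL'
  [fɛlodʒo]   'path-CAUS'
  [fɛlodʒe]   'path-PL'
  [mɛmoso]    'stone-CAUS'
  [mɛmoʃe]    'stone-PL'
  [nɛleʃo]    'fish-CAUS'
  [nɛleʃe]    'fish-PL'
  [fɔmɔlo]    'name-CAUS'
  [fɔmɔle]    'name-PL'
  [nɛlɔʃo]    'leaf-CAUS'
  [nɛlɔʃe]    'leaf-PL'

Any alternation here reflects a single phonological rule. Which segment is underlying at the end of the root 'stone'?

The root 'stone' surfaces as [mɛmoso] and [mɛmoʃe], with a stem-final [s] ~ [ʃ] alternation.
If /ʃ/ were underlying and a rule turned it into [s] before the CAUS suffix, 'fish' would also alternate; but it has [ʃ] in both [nɛleʃo] and [nɛleʃe].
The alternation reflects palatalization before a front vowel: /s/ becomes palato-alveolar [ʃ] before a front vowel. /s/ is underlying.

/s/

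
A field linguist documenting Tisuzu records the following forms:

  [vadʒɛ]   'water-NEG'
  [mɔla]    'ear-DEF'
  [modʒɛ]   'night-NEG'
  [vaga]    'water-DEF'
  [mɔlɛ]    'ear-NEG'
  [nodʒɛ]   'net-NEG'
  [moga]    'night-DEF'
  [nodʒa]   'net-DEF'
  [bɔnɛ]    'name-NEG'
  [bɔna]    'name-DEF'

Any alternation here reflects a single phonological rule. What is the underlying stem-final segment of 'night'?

'night' shows [g] ~ [dʒ] at the end of the stem ([moga] vs [modʒɛ]).
The stem 'net' ([nodʒa], [nodʒɛ]) shows [dʒ] unchanged in both environments, so [dʒ] cannot be basic with [g] derived before the DEF suffix.
Therefore /g/ is basic and [dʒ] is derived by palatalization before a front vowel (/g/ becomes palato-alveolar [dʒ] before a front vowel).

/g/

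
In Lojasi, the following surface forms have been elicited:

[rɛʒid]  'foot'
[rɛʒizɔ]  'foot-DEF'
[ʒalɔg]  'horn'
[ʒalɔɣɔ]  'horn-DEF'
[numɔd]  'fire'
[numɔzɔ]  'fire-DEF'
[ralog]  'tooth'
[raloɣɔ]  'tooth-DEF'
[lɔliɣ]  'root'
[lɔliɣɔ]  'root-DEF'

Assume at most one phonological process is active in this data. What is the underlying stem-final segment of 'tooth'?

/g/

In [ralog] and [raloɣɔ] the final segment of 'tooth' alternates: [g] ~ [ɣ].
If /ɣ/ were underlying and a rule turned it into [g] in isolation, 'root' would also alternate; but it has [ɣ] in both [lɔliɣ] and [lɔliɣɔ].
Therefore /g/ is basic and [ɣ] is derived by intervocalic spirantization (voiced stops become fricatives between vowels).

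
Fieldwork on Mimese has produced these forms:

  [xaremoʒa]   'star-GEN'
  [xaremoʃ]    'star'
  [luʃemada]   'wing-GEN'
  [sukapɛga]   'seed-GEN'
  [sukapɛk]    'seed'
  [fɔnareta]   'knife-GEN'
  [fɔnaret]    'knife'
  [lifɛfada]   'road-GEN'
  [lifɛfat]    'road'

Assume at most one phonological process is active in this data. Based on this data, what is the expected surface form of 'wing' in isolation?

[luʃemat]

'road' shows [d] ~ [t] at the end of the stem ([lifɛfada] vs [lifɛfat]).
The stem 'knife' ([fɔnareta], [fɔnaret]) shows [t] unchanged in both environments, so [t] cannot be basic with [d] derived before the GEN suffix.
The underlying segment must be /d/; voiced obstruents become voiceless word-finally, yielding [t] there.
From [luʃemada] the stem 'wing' is /luʃemad/; word-finally this yields [luʃemat].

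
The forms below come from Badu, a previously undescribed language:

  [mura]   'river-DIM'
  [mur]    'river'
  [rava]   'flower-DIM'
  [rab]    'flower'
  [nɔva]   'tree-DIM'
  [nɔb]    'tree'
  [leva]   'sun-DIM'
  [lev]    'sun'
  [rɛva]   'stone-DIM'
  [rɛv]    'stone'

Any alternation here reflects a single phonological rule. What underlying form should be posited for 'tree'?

The root 'tree' surfaces as [nɔva] and [nɔb], with a stem-final [v] ~ [b] alternation.
But 'stone' keeps [v] in both environments ([rɛva], [rɛv]), so there is no rule changing /v/ to [b] in isolation.
The alternation reflects intervocalic spirantization: voiced stops become fricatives between vowels. /b/ is underlying.

/nɔb/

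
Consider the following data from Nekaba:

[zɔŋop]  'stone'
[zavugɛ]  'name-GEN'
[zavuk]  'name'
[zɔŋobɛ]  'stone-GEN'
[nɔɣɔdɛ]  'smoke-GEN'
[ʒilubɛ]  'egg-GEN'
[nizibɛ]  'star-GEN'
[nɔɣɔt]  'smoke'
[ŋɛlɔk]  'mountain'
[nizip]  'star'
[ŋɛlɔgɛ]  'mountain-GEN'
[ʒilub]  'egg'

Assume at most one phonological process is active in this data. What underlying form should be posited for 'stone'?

/zɔŋop/

The stem for 'stone' ends in [b] in [zɔŋobɛ] but [p] in [zɔŋop].
Compare 'egg', with invariant [b] in [ʒilubɛ] and [ʒilub]: an analysis with underlying /b/ and a rule producing [p] in isolation would wrongly predict alternation here too.
The underlying segment must be /p/; voiceless stops become voiced between vowels, yielding [b] there.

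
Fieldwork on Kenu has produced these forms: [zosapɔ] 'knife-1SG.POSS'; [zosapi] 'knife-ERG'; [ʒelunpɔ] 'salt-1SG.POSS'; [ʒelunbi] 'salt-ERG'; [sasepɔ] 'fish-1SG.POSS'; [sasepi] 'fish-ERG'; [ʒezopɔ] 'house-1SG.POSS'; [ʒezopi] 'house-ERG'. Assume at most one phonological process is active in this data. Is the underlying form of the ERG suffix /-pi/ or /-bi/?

/-bi/

The ERG suffix surfaces as [-bi] and [-pi], depending on the final segment of the stem.
The 1SG.POSS suffix, which begins with [p], is invariant after every stem; so [p] is not altered by any rule here.
The ERG suffix is therefore /-bi/ underlyingly, with post-vocalic devoicing: voiced stops become voiceless after a vowel.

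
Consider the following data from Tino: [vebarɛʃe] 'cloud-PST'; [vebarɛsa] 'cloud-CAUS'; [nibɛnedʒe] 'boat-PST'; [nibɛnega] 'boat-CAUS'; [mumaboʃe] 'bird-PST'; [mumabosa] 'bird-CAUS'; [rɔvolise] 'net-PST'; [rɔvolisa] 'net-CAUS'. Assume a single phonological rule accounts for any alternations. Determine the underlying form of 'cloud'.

'cloud' shows [ʃ] ~ [s] at the end of the stem ([vebarɛʃe] vs [vebarɛsa]).
But 'net' keeps [s] in both environments ([rɔvolise], [rɔvolisa]), so there is no rule changing /s/ to [ʃ] before the PST suffix.
The underlying segment must be /ʃ/; palato-alveolar /dʒ/ and /ʃ/ become [g] and [s] when no front vowel follows, yielding [s] there.

/vebarɛʃ/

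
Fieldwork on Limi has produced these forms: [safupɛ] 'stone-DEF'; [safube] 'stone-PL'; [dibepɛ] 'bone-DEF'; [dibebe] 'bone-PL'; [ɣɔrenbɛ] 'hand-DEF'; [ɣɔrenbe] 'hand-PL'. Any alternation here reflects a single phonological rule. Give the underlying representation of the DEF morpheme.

The DEF morpheme has two allomorphs, [-bɛ] and [-pɛ].
By contrast the PL suffix keeps its initial [b] throughout — that segment must be underlying.
The DEF suffix is therefore /-pɛ/ underlyingly, with post-nasal voicing: voiceless stops become voiced after a nasal.

/-pɛ/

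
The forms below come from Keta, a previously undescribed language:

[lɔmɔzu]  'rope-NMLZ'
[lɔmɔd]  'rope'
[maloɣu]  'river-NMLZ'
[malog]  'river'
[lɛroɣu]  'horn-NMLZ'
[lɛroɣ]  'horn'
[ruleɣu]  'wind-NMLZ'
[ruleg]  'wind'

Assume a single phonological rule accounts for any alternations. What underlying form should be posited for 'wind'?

/ruleg/

In [ruleɣu] and [ruleg] the final segment of 'wind' alternates: [ɣ] ~ [g].
If /ɣ/ were underlying and a rule turned it into [g] in isolation, 'horn' would also alternate; but it has [ɣ] in both [lɛroɣu] and [lɛroɣ].
Therefore /g/ is basic and [ɣ] is derived by intervocalic spirantization (voiced stops become fricatives between vowels).
The underlying form of 'wind' is therefore /ruleg/.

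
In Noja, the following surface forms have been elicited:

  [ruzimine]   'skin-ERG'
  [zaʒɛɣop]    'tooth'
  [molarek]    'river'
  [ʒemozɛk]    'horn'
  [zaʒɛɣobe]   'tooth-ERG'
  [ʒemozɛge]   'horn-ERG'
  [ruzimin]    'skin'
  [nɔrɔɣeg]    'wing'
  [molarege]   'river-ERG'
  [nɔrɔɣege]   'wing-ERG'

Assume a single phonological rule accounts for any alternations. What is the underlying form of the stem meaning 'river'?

'river' shows [g] ~ [k] at the end of the stem ([molarege] vs [molarek]).
But 'wing' keeps [g] in both environments ([nɔrɔɣege], [nɔrɔɣeg]), so there is no rule changing /g/ to [k] in isolation.
So /k/ is underlying, and a rule of intervocalic voicing — voiceless stops become voiced between vowels — gives [g].

/molarek/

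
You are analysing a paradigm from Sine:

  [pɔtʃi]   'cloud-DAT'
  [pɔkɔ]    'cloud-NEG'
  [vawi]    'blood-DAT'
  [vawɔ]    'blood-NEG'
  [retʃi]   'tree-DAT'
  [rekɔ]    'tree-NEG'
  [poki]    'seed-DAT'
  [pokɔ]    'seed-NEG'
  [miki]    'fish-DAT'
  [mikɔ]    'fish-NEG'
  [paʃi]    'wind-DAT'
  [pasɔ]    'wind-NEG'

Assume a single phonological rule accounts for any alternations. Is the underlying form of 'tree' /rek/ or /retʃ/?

/retʃ/

The root 'tree' surfaces as [retʃi] and [rekɔ], with a stem-final [tʃ] ~ [k] alternation.
If /k/ were underlying and a rule turned it into [tʃ] before the DAT suffix, 'seed' would also alternate; but it has [k] in both [poki] and [pokɔ].
The alternation reflects depalatalization: palato-alveolar /tʃ/ and /ʃ/ become [k] and [s] when no front vowel follows. /tʃ/ is underlying.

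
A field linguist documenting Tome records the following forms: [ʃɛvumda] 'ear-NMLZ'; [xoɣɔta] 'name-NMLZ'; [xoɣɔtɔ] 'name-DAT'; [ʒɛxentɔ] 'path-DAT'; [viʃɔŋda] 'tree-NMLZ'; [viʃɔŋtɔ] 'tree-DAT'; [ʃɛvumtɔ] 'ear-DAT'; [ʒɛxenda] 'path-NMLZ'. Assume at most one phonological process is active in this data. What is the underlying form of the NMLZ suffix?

The NMLZ suffix surfaces as [-da] and [-ta], depending on the final segment of the stem.
By contrast the DAT suffix keeps its initial [t] throughout — that segment must be underlying.
The NMLZ suffix is therefore /-da/ underlyingly, with post-vocalic devoicing: voiced stops become voiceless after a vowel.

/-da/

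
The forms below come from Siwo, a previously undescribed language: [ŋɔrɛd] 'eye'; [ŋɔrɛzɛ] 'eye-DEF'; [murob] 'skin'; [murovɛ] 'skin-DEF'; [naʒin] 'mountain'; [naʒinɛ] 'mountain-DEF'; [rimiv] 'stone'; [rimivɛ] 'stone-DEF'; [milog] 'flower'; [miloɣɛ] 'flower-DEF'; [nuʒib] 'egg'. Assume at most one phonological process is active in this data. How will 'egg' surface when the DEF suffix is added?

The root 'skin' surfaces as [murob] and [murovɛ], with a stem-final [b] ~ [v] alternation.
But 'stone' keeps [v] in both environments ([rimiv], [rimivɛ]), so there is no rule changing /v/ to [b] in isolation.
The underlying segment must be /b/; voiced stops become fricatives between vowels, yielding [v] there.
The one attested form of 'egg', [nuʒib], shows underlying /nuʒib/. Applying the same rule between vowels gives [nuʒivɛ].

[nuʒivɛ]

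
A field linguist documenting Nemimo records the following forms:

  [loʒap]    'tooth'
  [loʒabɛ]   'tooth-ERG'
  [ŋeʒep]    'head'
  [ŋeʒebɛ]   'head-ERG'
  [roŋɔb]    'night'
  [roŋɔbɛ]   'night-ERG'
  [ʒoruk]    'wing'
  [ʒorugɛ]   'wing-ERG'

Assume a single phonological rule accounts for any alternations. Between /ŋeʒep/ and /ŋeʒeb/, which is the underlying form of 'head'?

/ŋeʒep/

'head' shows [p] ~ [b] at the end of the stem ([ŋeʒep] vs [ŋeʒebɛ]).
But 'night' keeps [b] in both environments ([roŋɔb], [roŋɔbɛ]), so there is no rule changing /b/ to [p] in isolation.
So /p/ is underlying, and a rule of intervocalic voicing — voiceless stops become voiced between vowels — gives [b].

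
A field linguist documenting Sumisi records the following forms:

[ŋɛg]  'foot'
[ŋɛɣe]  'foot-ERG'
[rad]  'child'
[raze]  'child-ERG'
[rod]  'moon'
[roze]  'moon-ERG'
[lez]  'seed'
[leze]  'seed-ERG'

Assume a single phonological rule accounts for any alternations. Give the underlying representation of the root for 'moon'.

The root 'moon' surfaces as [rod] and [roze], with a stem-final [d] ~ [z] alternation.
Compare 'seed', with invariant [z] in [lez] and [leze]: an analysis with underlying /z/ and a rule producing [d] in isolation would wrongly predict alternation here too.
The underlying segment must be /d/; voiced stops become fricatives between vowels, yielding [z] there.

/rod/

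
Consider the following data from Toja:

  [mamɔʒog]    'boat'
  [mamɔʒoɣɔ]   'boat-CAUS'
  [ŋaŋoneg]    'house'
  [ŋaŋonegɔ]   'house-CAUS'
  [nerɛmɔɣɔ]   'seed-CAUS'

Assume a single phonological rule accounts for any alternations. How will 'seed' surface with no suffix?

[nerɛmɔg]

The root 'boat' surfaces as [mamɔʒoɣɔ] and [mamɔʒog], with a stem-final [ɣ] ~ [g] alternation.
If /g/ were underlying and a rule turned it into [ɣ] before the CAUS suffix, 'house' would also alternate; but it has [g] in both [ŋaŋonegɔ] and [ŋaŋoneg].
The underlying segment must be /ɣ/; voiced fricatives become stops word-finally, yielding [g] there.
The one attested form of 'seed', [nerɛmɔɣɔ], shows underlying /nerɛmɔɣ/. Applying the same rule word-finally gives [nerɛmɔg].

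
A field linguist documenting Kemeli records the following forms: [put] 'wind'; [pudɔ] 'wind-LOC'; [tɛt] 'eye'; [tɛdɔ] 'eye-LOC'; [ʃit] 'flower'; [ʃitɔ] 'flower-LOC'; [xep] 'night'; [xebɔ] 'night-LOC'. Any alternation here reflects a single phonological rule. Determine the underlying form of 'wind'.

/pud/

The root 'wind' surfaces as [put] and [pudɔ], with a stem-final [t] ~ [d] alternation.
But 'flower' keeps [t] in both environments ([ʃit], [ʃitɔ]), so there is no rule changing /t/ to [d] before the LOC suffix.
The underlying segment must be /d/; voiced obstruents become voiceless word-finally, yielding [t] there.
So 'wind' = /pud/.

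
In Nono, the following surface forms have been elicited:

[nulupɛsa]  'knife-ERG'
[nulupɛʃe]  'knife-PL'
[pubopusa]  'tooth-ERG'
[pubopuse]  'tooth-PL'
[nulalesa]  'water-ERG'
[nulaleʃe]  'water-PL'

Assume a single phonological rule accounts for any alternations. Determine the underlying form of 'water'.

'water' shows [s] ~ [ʃ] at the end of the stem ([nulalesa] vs [nulaleʃe]).
If /s/ were underlying and a rule turned it into [ʃ] before the PL suffix, 'tooth' would also alternate; but it has [s] in both [pubopusa] and [pubopuse].
The alternation reflects depalatalization: palato-alveolar /ʃ/ becomes [s] when no front vowel follows. /ʃ/ is underlying.

/nulaleʃ/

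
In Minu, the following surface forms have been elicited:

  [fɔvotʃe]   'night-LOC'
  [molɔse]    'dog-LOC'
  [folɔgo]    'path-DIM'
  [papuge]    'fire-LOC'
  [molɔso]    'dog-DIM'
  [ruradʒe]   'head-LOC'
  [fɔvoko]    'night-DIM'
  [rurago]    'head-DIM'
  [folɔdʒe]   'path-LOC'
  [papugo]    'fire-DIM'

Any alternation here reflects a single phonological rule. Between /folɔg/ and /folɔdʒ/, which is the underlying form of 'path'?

/folɔdʒ/

'path' shows [g] ~ [dʒ] at the end of the stem ([folɔgo] vs [folɔdʒe]).
But 'fire' keeps [g] in both environments ([papugo], [papuge]), so there is no rule changing /g/ to [dʒ] before the LOC suffix.
So /dʒ/ is underlying, and a rule of depalatalization — palato-alveolar /tʃ/ and /dʒ/ become [k] and [g] when no front vowel follows — gives [g].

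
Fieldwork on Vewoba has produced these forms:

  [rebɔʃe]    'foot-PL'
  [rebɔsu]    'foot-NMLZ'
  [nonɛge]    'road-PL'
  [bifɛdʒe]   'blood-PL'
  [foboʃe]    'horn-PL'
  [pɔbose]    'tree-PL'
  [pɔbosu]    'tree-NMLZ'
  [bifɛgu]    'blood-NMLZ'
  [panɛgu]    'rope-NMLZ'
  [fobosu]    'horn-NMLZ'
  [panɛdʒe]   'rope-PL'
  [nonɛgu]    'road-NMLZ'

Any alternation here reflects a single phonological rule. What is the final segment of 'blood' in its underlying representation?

/dʒ/

The root 'blood' surfaces as [bifɛgu] and [bifɛdʒe], with a stem-final [g] ~ [dʒ] alternation.
If /g/ were underlying and a rule turned it into [dʒ] before the PL suffix, 'road' would also alternate; but it has [g] in both [nonɛgu] and [nonɛge].
The alternation reflects depalatalization: palato-alveolar /dʒ/ and /ʃ/ become [g] and [s] when no front vowel follows. /dʒ/ is underlying.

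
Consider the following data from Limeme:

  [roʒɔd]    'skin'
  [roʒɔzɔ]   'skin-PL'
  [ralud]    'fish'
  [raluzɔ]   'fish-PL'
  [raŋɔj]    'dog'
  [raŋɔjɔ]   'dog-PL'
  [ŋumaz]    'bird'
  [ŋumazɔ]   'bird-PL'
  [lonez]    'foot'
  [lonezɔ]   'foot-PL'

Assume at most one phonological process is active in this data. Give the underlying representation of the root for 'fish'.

/ralud/

In [ralud] and [raluzɔ] the final segment of 'fish' alternates: [d] ~ [z].
But 'foot' keeps [z] in both environments ([lonez], [lonezɔ]), so there is no rule changing /z/ to [d] in isolation.
The underlying segment must be /d/; voiced stops become fricatives between vowels, yielding [z] there.
The underlying form of 'fish' is therefore /ralud/.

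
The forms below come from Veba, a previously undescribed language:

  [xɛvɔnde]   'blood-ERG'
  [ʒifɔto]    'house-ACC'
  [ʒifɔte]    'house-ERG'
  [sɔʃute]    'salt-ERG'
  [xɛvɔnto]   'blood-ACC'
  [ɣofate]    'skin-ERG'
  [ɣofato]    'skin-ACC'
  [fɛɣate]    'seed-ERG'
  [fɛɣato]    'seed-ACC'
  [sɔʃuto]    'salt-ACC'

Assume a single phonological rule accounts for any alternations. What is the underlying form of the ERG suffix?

The ERG suffix surfaces as [-de] and [-te], depending on the final segment of the stem.
By contrast the ACC suffix keeps its initial [t] throughout — that segment must be underlying.
So the underlying form is /-de/, and voiced stops become voiceless after a vowel.

/-de/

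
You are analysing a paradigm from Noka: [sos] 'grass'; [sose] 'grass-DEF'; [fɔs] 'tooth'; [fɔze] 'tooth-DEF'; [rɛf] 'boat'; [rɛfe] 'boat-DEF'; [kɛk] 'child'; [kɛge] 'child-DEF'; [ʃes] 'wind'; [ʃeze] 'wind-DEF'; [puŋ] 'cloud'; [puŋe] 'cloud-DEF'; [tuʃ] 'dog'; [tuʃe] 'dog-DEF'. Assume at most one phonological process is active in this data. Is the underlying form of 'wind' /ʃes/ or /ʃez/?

/ʃez/

In [ʃes] and [ʃeze] the final segment of 'wind' alternates: [s] ~ [z].
Compare 'grass', with invariant [s] in [sos] and [sose]: an analysis with underlying /s/ and a rule producing [z] before the DEF suffix would wrongly predict alternation here too.
The alternation reflects word-final obstruent devoicing: voiced obstruents become voiceless word-finally. /z/ is underlying.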